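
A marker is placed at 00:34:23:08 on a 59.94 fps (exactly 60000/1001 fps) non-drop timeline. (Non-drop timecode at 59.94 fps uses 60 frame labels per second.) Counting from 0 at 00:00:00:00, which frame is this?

frame 123788

Total seconds to the label: (0 × 3600 + 34 × 60 + 23) = 2063.
Frame index = 2063 × 60 + 8 = 123788.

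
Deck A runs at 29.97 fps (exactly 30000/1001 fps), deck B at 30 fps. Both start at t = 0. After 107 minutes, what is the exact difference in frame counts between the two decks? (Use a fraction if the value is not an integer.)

192600/1001 frames

107 min = 6420 s.
A emits 30000/1001 × 6420 = 192600000/1001 frames; B emits 30 × 6420 = 192600.
Difference = 192600/1001 frames (≈ 192.4076); B is ahead of A.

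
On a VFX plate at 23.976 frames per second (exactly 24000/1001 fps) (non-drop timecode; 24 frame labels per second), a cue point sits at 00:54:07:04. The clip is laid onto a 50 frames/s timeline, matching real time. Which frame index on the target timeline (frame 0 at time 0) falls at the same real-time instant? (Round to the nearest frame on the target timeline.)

frame 162521

Source frame index: (0×3600 + 54×60 + 7) × 24 + 4 = 77932.
Real time: 77932 / (24000/1001) = 19502483/6000 s.
Target frame: (19502483/6000) × (50) = 19502483/120 ≈ 162520.692 → 162521.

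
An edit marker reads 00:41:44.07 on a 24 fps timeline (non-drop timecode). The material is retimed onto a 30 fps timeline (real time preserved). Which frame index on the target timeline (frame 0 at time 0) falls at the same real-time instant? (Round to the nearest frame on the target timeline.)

Source frame index: (0×3600 + 41×60 + 44) × 24 + 7 = 60103.
Real time: 60103 / (24) = 60103/24 s.
Target frame: (60103/24) × (30) = 300515/4 ≈ 75128.750 → 75129.

frame 75129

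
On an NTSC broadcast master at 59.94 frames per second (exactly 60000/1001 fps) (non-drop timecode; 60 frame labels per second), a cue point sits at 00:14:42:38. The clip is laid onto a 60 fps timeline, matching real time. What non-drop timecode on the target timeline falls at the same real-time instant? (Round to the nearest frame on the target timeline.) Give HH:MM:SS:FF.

Source frame index: (0×3600 + 14×60 + 42) × 60 + 38 = 52958.
Real time: 52958 / (60000/1001) = 26505479/30000 s.
Target frame: (26505479/30000) × (60) = 26505479/500 ≈ 53010.958 → 53011.
At 60 labels/s: frame 53011 → 00:14:43:31.

00:14:43:31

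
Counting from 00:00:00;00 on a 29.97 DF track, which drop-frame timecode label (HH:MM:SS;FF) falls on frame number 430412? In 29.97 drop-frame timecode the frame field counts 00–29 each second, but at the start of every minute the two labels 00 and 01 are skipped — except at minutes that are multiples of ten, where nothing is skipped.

Ten DF minutes hold 17982 frames, so frame 430412 lies in block 23 (frames 413586–431567) with 16826 frames into that block.
The block's first minute is 1800 frames and the rest 1798 each; 16826 frames reaches minute 9, so 23 × 18 + 9 × 2 = 432 labels have been skipped so far.
Adding those back, label number 430412 + 432 = 430844 at 30 labels/s is 14361 s + 14 f = 3 h 59 min 21 s frame 14, i.e. 03:59:21;14.

03:59:21;14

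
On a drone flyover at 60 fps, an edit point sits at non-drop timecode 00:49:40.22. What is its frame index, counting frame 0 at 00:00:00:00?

Total seconds to the label: (0 × 3600 + 49 × 60 + 40) = 2980.
Frame index = 2980 × 60 + 22 = 178822.

178822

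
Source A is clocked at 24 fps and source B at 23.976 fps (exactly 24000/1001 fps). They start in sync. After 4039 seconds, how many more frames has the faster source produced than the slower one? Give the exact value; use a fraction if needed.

13848/143 frames

A emits 24 × 4039 = 96936 frames; B emits 24000/1001 × 4039 = 13848000/143.
Difference = 13848/143 frames (≈ 96.8392); B is behind A.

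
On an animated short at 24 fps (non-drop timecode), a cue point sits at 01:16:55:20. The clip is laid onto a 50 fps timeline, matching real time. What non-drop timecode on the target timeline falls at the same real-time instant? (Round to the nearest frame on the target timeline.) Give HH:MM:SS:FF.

01:16:55:42

Source frame index: (1×3600 + 16×60 + 55) × 24 + 20 = 110780.
Real time: 110780 / (24) = 27695/6 s.
Target frame: (27695/6) × (50) = 692375/3 ≈ 230791.667 → 230792.
At 50 labels/s: frame 230792 → 01:16:55:42.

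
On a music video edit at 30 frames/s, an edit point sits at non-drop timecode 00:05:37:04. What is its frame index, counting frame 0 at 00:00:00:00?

10114

Total seconds to the label: (0 × 3600 + 5 × 60 + 37) = 337.
Frame index = 337 × 30 + 4 = 10114.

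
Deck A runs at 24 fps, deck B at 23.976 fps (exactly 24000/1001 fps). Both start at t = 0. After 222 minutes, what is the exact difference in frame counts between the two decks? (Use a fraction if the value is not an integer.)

222 min = 13320 s.
A emits 24 × 13320 = 319680 frames; B emits 24000/1001 × 13320 = 319680000/1001.
Difference = 319680/1001 frames (≈ 319.3606); B is behind A.

319680/1001 frames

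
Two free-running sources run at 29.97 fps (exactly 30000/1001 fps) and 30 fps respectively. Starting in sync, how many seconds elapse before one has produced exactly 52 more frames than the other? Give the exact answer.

26026/15 seconds

The gap grows by |30 − 30000/1001| = 30/1001 frames per second.
Time for a 52-frame gap: 52 ÷ (30/1001) = 26026/15 s.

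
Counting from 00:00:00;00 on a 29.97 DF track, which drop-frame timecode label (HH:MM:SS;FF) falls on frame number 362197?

Ten DF minutes hold 17982 frames, so frame 362197 lies in block 20 (frames 359640–377621) with 2557 frames into that block.
The block's first minute is 1800 frames and the rest 1798 each; 2557 frames reaches minute 1, so 20 × 18 + 1 × 2 = 362 labels have been skipped so far.
Adding those back, label number 362197 + 362 = 362559 at 30 labels/s is 12085 s + 9 f = 3 h 21 min 25 s frame 9, i.e. 03:21:25;09.

03:21:25;09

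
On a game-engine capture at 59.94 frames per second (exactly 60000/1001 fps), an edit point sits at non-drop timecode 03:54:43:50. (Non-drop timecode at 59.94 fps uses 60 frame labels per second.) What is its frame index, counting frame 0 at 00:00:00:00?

845030

Total seconds to the label: (3 × 3600 + 54 × 60 + 43) = 14083.
Frame index = 14083 × 60 + 50 = 845030.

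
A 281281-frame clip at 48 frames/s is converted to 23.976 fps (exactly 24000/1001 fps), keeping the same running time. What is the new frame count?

140500 frames

Target frames = source frames × (target rate / source rate) = 281281 × (24000/1001)/(48) = 281281 × 500/1001 = 140500.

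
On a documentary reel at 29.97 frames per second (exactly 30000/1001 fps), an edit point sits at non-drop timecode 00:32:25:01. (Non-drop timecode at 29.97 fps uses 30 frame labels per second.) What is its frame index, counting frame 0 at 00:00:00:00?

frame 58351

Total seconds to the label: (0 × 3600 + 32 × 60 + 25) = 1945.
Frame index = 1945 × 30 + 1 = 58351.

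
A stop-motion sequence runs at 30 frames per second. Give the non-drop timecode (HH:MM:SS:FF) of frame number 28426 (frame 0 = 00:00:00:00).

00:15:47:16

28426 ÷ 30 = 947 full seconds, remainder 16 frames.
947 s = 0 h 15 min 47 s.
Timecode: 00:15:47:16.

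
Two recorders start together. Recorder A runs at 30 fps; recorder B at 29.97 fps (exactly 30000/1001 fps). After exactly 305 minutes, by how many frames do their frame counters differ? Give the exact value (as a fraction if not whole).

305 min = 18300 s.
A emits 30 × 18300 = 549000 frames; B emits 30000/1001 × 18300 = 549000000/1001.
Difference = 549000/1001 frames (≈ 548.4515); B is behind A.

549000/1001 frames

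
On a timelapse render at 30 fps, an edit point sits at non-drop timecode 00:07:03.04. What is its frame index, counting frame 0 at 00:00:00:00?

Total seconds to the label: (0 × 3600 + 7 × 60 + 3) = 423.
Frame index = 423 × 30 + 4 = 12694.

frame 12694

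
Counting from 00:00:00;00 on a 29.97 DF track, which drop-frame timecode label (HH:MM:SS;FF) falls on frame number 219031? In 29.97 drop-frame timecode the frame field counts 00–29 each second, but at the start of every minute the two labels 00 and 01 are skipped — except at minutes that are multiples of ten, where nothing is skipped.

02:01:48;09

Each 10-minute DF block holds 10 × 60 × 30 − 9 × 2 = 17982 frames. 219031 ÷ 17982 → 12 full blocks, remainder 3247.
Within the partial block the first minute is 1800 frames and each further minute 1798, so 1 further minute boundary passed. Total skipped labels = 18 × 12 + 2 × 1 = 218.
Non-drop label index = 219031 + 218 = 219249; at 30 labels/s that is 02:01:48:09, i.e. DF 02:01:48;09.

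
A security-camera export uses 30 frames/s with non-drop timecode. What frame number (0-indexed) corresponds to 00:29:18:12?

frame 52752

Total seconds to the label: (0 × 3600 + 29 × 60 + 18) = 1758.
Frame index = 1758 × 30 + 12 = 52752.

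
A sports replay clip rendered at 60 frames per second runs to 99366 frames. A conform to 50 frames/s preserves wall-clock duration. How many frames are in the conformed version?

Target frames = source frames × (target rate / source rate) = 99366 × (50)/(60) = 99366 × 5/6 = 82805.

82805 frames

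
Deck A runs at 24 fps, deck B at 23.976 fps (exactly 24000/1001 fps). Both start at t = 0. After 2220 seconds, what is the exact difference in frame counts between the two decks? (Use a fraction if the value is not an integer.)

53280/1001 frames

A emits 24 × 2220 = 53280 frames; B emits 24000/1001 × 2220 = 53280000/1001.
Difference = 53280/1001 frames (≈ 53.2268); B is behind A.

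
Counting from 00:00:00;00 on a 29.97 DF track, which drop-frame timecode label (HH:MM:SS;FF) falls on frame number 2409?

00:01:20;11

Ten DF minutes hold 17982 frames, so frame 2409 lies in block 0 (frames 0–17981) with 2409 frames into that block.
The block's first minute is 1800 frames and the rest 1798 each; 2409 frames reaches minute 1, so 0 × 18 + 1 × 2 = 2 labels have been skipped so far.
Adding those back, label number 2409 + 2 = 2411 at 30 labels/s is 80 s + 11 f = 0 h 1 min 20 s frame 11, i.e. 00:01:20;11.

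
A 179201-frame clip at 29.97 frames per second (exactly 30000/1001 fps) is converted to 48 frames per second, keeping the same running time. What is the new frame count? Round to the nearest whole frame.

Frames at target rate = 179201 × (48) / (30000/1001) = 179380201/625 ≈ 287008.322.
Nearest whole frame: 287008.

287008 frames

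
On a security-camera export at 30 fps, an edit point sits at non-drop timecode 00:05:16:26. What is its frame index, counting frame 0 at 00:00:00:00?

9506

Total seconds to the label: (0 × 3600 + 5 × 60 + 16) = 316.
Frame index = 316 × 30 + 26 = 9506.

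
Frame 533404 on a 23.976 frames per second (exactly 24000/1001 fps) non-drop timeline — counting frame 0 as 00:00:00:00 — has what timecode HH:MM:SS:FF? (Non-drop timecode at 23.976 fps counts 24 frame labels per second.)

533404 ÷ 24 = 22225 full seconds, remainder 4 frames.
22225 s = 6 h 10 min 25 s.
Timecode: 06:10:25:04.

06:10:25:04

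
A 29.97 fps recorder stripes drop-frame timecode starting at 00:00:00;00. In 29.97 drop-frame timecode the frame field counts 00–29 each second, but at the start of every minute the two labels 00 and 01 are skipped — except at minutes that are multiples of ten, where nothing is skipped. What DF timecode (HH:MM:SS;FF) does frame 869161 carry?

08:03:21;01

Each 10-minute DF block holds 10 × 60 × 30 − 9 × 2 = 17982 frames. 869161 ÷ 17982 → 48 full blocks, remainder 6025.
Within the partial block the first minute is 1800 frames and each further minute 1798, so 3 further minute boundaries passed. Total skipped labels = 18 × 48 + 2 × 3 = 870.
Non-drop label index = 869161 + 870 = 870031; at 30 labels/s that is 08:03:21:01, i.e. DF 08:03:21;01.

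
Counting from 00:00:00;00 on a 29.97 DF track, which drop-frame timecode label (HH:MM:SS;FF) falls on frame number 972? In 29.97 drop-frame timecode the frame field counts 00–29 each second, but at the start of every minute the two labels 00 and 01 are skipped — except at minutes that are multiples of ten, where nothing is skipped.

00:00:32;12

Each 10-minute DF block holds 10 × 60 × 30 − 9 × 2 = 17982 frames. 972 ÷ 17982 → 0 full blocks, remainder 972.
Within the partial block the first minute is 1800 frames and each further minute 1798, so 0 further minute boundaries passed. Total skipped labels = 18 × 0 + 2 × 0 = 0.
Non-drop label index = 972 + 0 = 972; at 30 labels/s that is 00:00:32:12, i.e. DF 00:00:32;12.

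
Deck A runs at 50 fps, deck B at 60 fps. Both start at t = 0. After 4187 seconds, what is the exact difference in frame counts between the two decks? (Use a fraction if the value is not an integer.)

A emits 50 × 4187 = 209350 frames; B emits 60 × 4187 = 251220.
Difference = 41870 frames; B is ahead of A.

41870 frames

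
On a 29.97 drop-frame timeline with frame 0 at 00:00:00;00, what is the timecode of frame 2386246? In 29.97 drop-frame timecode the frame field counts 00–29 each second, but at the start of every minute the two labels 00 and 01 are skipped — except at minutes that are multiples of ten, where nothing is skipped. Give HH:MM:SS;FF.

22:07:01;06

Ten DF minutes hold 17982 frames, so frame 2386246 lies in block 132 (frames 2373624–2391605) with 12622 frames into that block.
The block's first minute is 1800 frames and the rest 1798 each; 12622 frames reaches minute 7, so 132 × 18 + 7 × 2 = 2390 labels have been skipped so far.
Adding those back, label number 2386246 + 2390 = 2388636 at 30 labels/s is 79621 s + 6 f = 22 h 7 min 1 s frame 6, i.e. 22:07:01;06.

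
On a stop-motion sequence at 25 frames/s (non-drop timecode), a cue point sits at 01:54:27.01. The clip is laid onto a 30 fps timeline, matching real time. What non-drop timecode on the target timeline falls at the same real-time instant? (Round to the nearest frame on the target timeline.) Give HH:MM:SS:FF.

01:54:27:01

Source frame index: (1×3600 + 54×60 + 27) × 25 + 1 = 171676.
Real time: 171676 / (25) = 171676/25 s.
Target frame: (171676/25) × (30) = 1030056/5 ≈ 206011.200 → 206011.
At 30 labels/s: frame 206011 → 01:54:27:01.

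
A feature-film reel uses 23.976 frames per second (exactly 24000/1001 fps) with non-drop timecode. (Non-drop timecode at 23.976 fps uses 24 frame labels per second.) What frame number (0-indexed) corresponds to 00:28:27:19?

frame 40987

Total seconds to the label: (0 × 3600 + 28 × 60 + 27) = 1707.
Frame index = 1707 × 24 + 19 = 40987.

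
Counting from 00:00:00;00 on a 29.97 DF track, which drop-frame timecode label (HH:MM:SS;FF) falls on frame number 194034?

Each 10-minute DF block holds 10 × 60 × 30 − 9 × 2 = 17982 frames. 194034 ÷ 17982 → 10 full blocks, remainder 14214.
Within the partial block the first minute is 1800 frames and each further minute 1798, so 7 further minute boundaries passed. Total skipped labels = 18 × 10 + 2 × 7 = 194.
Non-drop label index = 194034 + 194 = 194228; at 30 labels/s that is 01:47:54:08, i.e. DF 01:47:54;08.

01:47:54;08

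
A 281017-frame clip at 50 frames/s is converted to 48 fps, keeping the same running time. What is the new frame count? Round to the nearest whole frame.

Frames at target rate = 281017 × (48) / (50) = 6744408/25 ≈ 269776.320.
Nearest whole frame: 269776.

269776 frames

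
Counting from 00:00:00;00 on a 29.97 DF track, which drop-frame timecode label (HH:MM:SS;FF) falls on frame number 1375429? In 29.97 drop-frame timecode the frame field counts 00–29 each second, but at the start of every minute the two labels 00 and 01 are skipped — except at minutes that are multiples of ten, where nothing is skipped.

12:44:53;15

Each 10-minute DF block holds 10 × 60 × 30 − 9 × 2 = 17982 frames. 1375429 ÷ 17982 → 76 full blocks, remainder 8797.
Within the partial block the first minute is 1800 frames and each further minute 1798, so 4 further minute boundaries passed. Total skipped labels = 18 × 76 + 2 × 4 = 1376.
Non-drop label index = 1375429 + 1376 = 1376805; at 30 labels/s that is 12:44:53:15, i.e. DF 12:44:53;15.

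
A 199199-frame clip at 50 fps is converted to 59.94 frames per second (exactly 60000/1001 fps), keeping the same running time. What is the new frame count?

238800 frames

Target frames = source frames × (target rate / source rate) = 199199 × (60000/1001)/(50) = 199199 × 1200/1001 = 238800.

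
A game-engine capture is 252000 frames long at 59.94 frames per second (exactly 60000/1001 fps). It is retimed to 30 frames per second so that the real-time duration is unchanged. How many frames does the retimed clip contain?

Target frames = source frames × (target rate / source rate) = 252000 × (30)/(60000/1001) = 252000 × 1001/2000 = 126126.

126126 frames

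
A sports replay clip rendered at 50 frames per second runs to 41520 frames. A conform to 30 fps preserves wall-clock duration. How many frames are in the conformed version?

24912 frames

Target frames = source frames × (target rate / source rate) = 41520 × (30)/(50) = 41520 × 3/5 = 24912.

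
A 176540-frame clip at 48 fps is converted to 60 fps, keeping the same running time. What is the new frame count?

Target frames = source frames × (target rate / source rate) = 176540 × (60)/(48) = 176540 × 5/4 = 220675.

220675 frames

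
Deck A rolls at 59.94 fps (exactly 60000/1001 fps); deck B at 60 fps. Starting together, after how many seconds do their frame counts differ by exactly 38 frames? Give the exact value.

19019/30 seconds

The gap grows by |60 − 60000/1001| = 60/1001 frames per second.
Time for a 38-frame gap: 38 ÷ (60/1001) = 19019/30 s.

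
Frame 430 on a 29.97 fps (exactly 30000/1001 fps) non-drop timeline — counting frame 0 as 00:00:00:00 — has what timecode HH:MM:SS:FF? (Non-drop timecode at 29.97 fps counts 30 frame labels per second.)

430 ÷ 30 = 14 full seconds, remainder 10 frames.
14 s = 0 h 0 min 14 s.
Timecode: 00:00:14:10.

00:00:14:10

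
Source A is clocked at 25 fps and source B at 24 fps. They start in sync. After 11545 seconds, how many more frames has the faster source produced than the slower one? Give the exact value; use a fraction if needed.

A emits 25 × 11545 = 288625 frames; B emits 24 × 11545 = 277080.
Difference = 11545 frames; B is behind A.

11545 frames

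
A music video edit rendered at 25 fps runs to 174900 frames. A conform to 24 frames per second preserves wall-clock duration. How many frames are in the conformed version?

Target frames = source frames × (target rate / source rate) = 174900 × (24)/(25) = 174900 × 24/25 = 167904.

167904 frames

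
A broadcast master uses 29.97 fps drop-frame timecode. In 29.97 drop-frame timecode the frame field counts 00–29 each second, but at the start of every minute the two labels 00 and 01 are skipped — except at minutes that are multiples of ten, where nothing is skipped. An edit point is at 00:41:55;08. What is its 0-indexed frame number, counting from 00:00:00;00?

Complete 10-minute blocks: 4, each 17982 frames → 71928.
Remaining 1 whole minute in the current block: 1800 + 0 × 1798 = 1800 frames.
Within the current minute: 55 × 30 + 8 − 2 = 1656 (labels ;00/;01 skipped at this minute). Total = 71928 + 1800 + 1656 = 75384.

75384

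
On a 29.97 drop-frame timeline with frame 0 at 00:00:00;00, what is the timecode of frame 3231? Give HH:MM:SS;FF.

00:01:47;23

Each 10-minute DF block holds 10 × 60 × 30 − 9 × 2 = 17982 frames. 3231 ÷ 17982 → 0 full blocks, remainder 3231.
Within the partial block the first minute is 1800 frames and each further minute 1798, so 1 further minute boundary passed. Total skipped labels = 18 × 0 + 2 × 1 = 2.
Non-drop label index = 3231 + 2 = 3233; at 30 labels/s that is 00:01:47:23, i.e. DF 00:01:47;23.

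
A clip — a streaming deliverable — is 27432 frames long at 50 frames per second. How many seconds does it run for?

548.64 seconds

Running time = 27432 / (50) = 548.64 s.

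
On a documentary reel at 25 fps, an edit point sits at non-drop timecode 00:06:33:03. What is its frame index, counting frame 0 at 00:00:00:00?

9828

Total seconds to the label: (0 × 3600 + 6 × 60 + 33) = 393.
Frame index = 393 × 25 + 3 = 9828.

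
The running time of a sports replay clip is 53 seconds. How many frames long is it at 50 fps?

Frames = 53 × 50 = 2650.

2650 frames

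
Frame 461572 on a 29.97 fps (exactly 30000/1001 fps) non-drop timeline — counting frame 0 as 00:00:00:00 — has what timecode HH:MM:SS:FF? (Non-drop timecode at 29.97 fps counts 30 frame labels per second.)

461572 ÷ 30 = 15385 full seconds, remainder 22 frames.
15385 s = 4 h 16 min 25 s.
Timecode: 04:16:25:22.

04:16:25:22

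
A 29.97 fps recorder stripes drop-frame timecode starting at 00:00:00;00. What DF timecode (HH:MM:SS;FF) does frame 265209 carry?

02:27:29;05

Each 10-minute DF block holds 10 × 60 × 30 − 9 × 2 = 17982 frames. 265209 ÷ 17982 → 14 full blocks, remainder 13461.
Within the partial block the first minute is 1800 frames and each further minute 1798, so 7 further minute boundaries passed. Total skipped labels = 18 × 14 + 2 × 7 = 266.
Non-drop label index = 265209 + 266 = 265475; at 30 labels/s that is 02:27:29:05, i.e. DF 02:27:29;05.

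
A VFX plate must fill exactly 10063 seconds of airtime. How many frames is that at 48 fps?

Frames = 10063 × 48 = 483024.

483024 frames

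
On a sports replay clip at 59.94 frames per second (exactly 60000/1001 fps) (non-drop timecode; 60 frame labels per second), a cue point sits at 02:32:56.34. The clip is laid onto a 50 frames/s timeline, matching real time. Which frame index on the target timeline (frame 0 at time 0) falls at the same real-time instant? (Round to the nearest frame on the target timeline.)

Source frame index: (2×3600 + 32×60 + 56) × 60 + 34 = 550594.
Real time: 550594 / (60000/1001) = 275572297/30000 s.
Target frame: (275572297/30000) × (50) = 275572297/600 ≈ 459287.162 → 459287.

frame 459287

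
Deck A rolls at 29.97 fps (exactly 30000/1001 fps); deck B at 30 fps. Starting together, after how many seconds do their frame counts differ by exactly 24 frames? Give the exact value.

The gap grows by |30 − 30000/1001| = 30/1001 frames per second.
Time for a 24-frame gap: 24 ÷ (30/1001) = 800.8 s.

800.8 seconds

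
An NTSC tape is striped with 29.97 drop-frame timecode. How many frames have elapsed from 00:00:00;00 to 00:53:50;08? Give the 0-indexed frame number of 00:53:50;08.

96812

Complete 10-minute blocks: 5, each 17982 frames → 89910.
Remaining 3 whole minutes in the current block: 1800 + 2 × 1798 = 5396 frames.
Within the current minute: 50 × 30 + 8 − 2 = 1506 (labels ;00/;01 skipped at this minute). Total = 89910 + 5396 + 1506 = 96812.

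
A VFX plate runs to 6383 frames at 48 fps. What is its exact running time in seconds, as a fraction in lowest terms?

6383/48 seconds

Running time = 6383 ÷ (48) = 6383 × 1/48 = 6383/48 s.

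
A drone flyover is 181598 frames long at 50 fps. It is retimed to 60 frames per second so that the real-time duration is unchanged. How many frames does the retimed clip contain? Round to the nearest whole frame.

217918 frames

Frames at target rate = 181598 × (60) / (50) = 1089588/5 ≈ 217917.600.
Nearest whole frame: 217918.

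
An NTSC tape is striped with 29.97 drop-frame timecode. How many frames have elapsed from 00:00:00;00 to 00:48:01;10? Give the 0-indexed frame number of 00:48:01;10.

As if non-drop at 30 labels/s: (0 × 3600 + 48 × 60 + 1) × 30 + 10 = 86440.
Minute boundaries passed: 48; those not divisible by 10: 48 − 4 = 44; dropped labels = 2 × 44 = 88.
Actual frame index = 86440 − 88 = 86352.

86352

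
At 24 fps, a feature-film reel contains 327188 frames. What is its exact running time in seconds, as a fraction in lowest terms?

81797/6 seconds

Running time = 327188 ÷ (24) = 327188 × 1/24 = 81797/6 s.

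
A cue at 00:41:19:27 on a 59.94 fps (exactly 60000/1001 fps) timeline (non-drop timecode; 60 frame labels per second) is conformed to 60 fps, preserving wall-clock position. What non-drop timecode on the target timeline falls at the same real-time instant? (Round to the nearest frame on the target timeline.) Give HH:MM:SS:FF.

00:41:21:56

Source frame index: (0×3600 + 41×60 + 19) × 60 + 27 = 148767.
Real time: 148767 / (60000/1001) = 49638589/20000 s.
Target frame: (49638589/20000) × (60) = 148915767/1000 ≈ 148915.767 → 148916.
At 60 labels/s: frame 148916 → 00:41:21:56.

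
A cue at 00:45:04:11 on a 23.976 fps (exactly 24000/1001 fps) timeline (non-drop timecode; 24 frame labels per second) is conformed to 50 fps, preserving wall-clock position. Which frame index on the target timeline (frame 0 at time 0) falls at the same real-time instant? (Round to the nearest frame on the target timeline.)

Source frame index: (0×3600 + 45×60 + 4) × 24 + 11 = 64907.
Real time: 64907 / (24000/1001) = 64971907/24000 s.
Target frame: (64971907/24000) × (50) = 64971907/480 ≈ 135358.140 → 135358.

frame 135358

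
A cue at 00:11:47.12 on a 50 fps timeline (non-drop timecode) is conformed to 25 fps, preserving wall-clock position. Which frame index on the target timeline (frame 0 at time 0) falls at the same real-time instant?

frame 17681

Source frame index: (0×3600 + 11×60 + 47) × 50 + 12 = 35362.
Real time: 35362 / (50) = 17681/25 s.
Target frame: (17681/25) × (25) = 17681.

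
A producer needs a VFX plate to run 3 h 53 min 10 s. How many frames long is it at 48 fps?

671520 frames

3 h 53 min 10 s = 13990 s.
Frames = 13990 × 48 = 671520.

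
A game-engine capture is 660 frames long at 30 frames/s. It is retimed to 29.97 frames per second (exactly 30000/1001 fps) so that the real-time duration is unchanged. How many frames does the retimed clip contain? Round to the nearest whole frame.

Frames at target rate = 660 × (30000/1001) / (30) = 60000/91 ≈ 659.341.
Nearest whole frame: 659.

659 frames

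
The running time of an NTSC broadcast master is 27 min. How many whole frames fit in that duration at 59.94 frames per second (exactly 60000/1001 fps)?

97102 frames

27 min = 1620 s.
Frames = 1620 × 60000/1001 = 97200000/1001 ≈ 97102.8971.
Complete frames: 97102.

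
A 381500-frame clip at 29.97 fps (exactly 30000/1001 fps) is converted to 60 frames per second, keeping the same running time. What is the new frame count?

763763 frames

Target frames = source frames × (target rate / source rate) = 381500 × (60)/(30000/1001) = 381500 × 1001/500 = 763763.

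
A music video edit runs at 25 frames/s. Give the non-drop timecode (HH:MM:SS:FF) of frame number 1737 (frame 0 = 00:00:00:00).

00:01:09:12

1737 ÷ 25 = 69 full seconds, remainder 12 frames.
69 s = 0 h 1 min 9 s.
Timecode: 00:01:09:12.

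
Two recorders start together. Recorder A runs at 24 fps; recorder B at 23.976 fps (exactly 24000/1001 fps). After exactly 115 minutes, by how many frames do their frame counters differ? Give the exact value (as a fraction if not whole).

165600/1001 frames

115 min = 6900 s.
A emits 24 × 6900 = 165600 frames; B emits 24000/1001 × 6900 = 165600000/1001.
Difference = 165600/1001 frames (≈ 165.4346); B is behind A.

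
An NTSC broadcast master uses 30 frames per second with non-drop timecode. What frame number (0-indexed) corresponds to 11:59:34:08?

1295228

Total seconds to the label: (11 × 3600 + 59 × 60 + 34) = 43174.
Frame index = 43174 × 30 + 8 = 1295228.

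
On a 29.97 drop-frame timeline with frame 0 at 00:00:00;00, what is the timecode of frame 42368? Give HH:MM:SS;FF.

00:23:33;20

Ten DF minutes hold 17982 frames, so frame 42368 lies in block 2 (frames 35964–53945) with 6404 frames into that block.
The block's first minute is 1800 frames and the rest 1798 each; 6404 frames reaches minute 3, so 2 × 18 + 3 × 2 = 42 labels have been skipped so far.
Adding those back, label number 42368 + 42 = 42410 at 30 labels/s is 1413 s + 20 f = 0 h 23 min 33 s frame 20, i.e. 00:23:33;20.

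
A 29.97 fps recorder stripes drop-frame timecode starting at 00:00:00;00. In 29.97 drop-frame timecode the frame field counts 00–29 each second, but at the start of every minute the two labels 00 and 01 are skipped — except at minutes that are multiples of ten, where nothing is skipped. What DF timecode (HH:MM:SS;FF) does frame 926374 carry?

Each 10-minute DF block holds 10 × 60 × 30 − 9 × 2 = 17982 frames. 926374 ÷ 17982 → 51 full blocks, remainder 9292.
Within the partial block the first minute is 1800 frames and each further minute 1798, so 5 further minute boundaries passed. Total skipped labels = 18 × 51 + 2 × 5 = 928.
Non-drop label index = 926374 + 928 = 927302; at 30 labels/s that is 08:35:10:02, i.e. DF 08:35:10;02.

08:35:10;02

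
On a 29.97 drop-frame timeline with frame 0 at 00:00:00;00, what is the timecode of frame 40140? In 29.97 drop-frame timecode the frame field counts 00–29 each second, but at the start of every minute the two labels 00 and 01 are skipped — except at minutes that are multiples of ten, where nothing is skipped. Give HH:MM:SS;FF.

Each 10-minute DF block holds 10 × 60 × 30 − 9 × 2 = 17982 frames. 40140 ÷ 17982 → 2 full blocks, remainder 4176.
Within the partial block the first minute is 1800 frames and each further minute 1798, so 2 further minute boundaries passed. Total skipped labels = 18 × 2 + 2 × 2 = 40.
Non-drop label index = 40140 + 40 = 40180; at 30 labels/s that is 00:22:19:10, i.e. DF 00:22:19;10.

00:22:19;10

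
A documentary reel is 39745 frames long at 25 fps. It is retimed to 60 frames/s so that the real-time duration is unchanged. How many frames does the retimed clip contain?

Target frames = source frames × (target rate / source rate) = 39745 × (60)/(25) = 39745 × 12/5 = 95388.

95388 frames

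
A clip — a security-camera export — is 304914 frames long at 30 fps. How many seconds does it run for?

10163.8 seconds

Running time = 304914 / (30) = 10163.8 s.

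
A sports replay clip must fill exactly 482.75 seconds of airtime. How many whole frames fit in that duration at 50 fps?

24137 frames

Frames = 482.75 × 50 = 48275/2 ≈ 24137.5000.
Complete frames: 24137.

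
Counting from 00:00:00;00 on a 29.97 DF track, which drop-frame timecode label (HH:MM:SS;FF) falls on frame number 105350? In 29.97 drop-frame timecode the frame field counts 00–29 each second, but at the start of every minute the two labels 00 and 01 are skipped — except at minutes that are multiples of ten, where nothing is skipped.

00:58:35;06

Each 10-minute DF block holds 10 × 60 × 30 − 9 × 2 = 17982 frames. 105350 ÷ 17982 → 5 full blocks, remainder 15440.
Within the partial block the first minute is 1800 frames and each further minute 1798, so 8 further minute boundaries passed. Total skipped labels = 18 × 5 + 2 × 8 = 106.
Non-drop label index = 105350 + 106 = 105456; at 30 labels/s that is 00:58:35:06, i.e. DF 00:58:35;06.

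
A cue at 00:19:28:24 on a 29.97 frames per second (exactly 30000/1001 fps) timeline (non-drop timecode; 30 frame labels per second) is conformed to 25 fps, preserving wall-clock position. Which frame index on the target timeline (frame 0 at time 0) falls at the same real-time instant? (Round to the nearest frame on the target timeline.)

frame 29249

Source frame index: (0×3600 + 19×60 + 28) × 30 + 24 = 35064.
Real time: 35064 / (30000/1001) = 1462461/1250 s.
Target frame: (1462461/1250) × (25) = 1462461/50 ≈ 29249.220 → 29249.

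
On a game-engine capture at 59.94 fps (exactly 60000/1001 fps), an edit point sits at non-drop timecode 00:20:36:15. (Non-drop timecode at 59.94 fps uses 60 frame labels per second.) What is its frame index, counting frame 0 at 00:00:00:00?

Total seconds to the label: (0 × 3600 + 20 × 60 + 36) = 1236.
Frame index = 1236 × 60 + 15 = 74175.

74175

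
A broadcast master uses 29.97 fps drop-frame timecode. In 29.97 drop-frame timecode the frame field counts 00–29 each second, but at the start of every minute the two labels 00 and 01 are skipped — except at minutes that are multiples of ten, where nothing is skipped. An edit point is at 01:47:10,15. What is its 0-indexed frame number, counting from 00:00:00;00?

Complete 10-minute blocks: 10, each 17982 frames → 179820.
Remaining 7 whole minutes in the current block: 1800 + 6 × 1798 = 12588 frames.
Within the current minute: 10 × 30 + 15 − 2 = 313 (labels ;00/;01 skipped at this minute). Total = 179820 + 12588 + 313 = 192721.

192721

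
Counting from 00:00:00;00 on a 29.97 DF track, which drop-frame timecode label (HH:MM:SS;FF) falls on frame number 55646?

00:30:56;20

Each 10-minute DF block holds 10 × 60 × 30 − 9 × 2 = 17982 frames. 55646 ÷ 17982 → 3 full blocks, remainder 1700.
Within the partial block the first minute is 1800 frames and each further minute 1798, so 0 further minute boundaries passed. Total skipped labels = 18 × 3 + 2 × 0 = 54.
Non-drop label index = 55646 + 54 = 55700; at 30 labels/s that is 00:30:56:20, i.e. DF 00:30:56;20.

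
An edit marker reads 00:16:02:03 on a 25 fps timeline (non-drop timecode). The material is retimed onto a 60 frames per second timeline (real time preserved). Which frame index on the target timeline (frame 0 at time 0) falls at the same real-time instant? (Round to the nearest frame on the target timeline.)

Source frame index: (0×3600 + 16×60 + 2) × 25 + 3 = 24053.
Real time: 24053 / (25) = 24053/25 s.
Target frame: (24053/25) × (60) = 288636/5 ≈ 57727.200 → 57727.

frame 57727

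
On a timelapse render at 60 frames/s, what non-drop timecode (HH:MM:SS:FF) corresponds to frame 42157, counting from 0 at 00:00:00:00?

00:11:42:37

42157 ÷ 60 = 702 full seconds, remainder 37 frames.
702 s = 0 h 11 min 42 s.
Timecode: 00:11:42:37.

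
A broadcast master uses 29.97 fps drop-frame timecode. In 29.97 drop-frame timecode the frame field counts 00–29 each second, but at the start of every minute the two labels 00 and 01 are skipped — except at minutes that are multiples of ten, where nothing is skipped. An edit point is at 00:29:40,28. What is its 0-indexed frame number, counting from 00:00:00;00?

53374

As if non-drop at 30 labels/s: (0 × 3600 + 29 × 60 + 40) × 30 + 28 = 53428.
Minute boundaries passed: 29; those not divisible by 10: 29 − 2 = 27; dropped labels = 2 × 27 = 54.
Actual frame index = 53428 − 54 = 53374.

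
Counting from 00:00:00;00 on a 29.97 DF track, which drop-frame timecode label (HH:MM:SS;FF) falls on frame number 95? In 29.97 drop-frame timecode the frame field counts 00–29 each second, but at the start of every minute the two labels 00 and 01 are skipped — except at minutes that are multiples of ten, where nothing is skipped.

Each 10-minute DF block holds 10 × 60 × 30 − 9 × 2 = 17982 frames. 95 ÷ 17982 → 0 full blocks, remainder 95.
Within the partial block the first minute is 1800 frames and each further minute 1798, so 0 further minute boundaries passed. Total skipped labels = 18 × 0 + 2 × 0 = 0.
Non-drop label index = 95 + 0 = 95; at 30 labels/s that is 00:00:03:05, i.e. DF 00:00:03;05.

00:00:03;05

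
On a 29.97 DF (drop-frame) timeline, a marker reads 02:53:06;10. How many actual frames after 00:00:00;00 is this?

Complete 10-minute blocks: 17, each 17982 frames → 305694.
Remaining 3 whole minutes in the current block: 1800 + 2 × 1798 = 5396 frames.
Within the current minute: 6 × 30 + 10 − 2 = 188 (labels ;00/;01 skipped at this minute). Total = 305694 + 5396 + 188 = 311278.

311278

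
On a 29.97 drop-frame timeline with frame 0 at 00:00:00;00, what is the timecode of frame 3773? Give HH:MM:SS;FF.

Ten DF minutes hold 17982 frames, so frame 3773 lies in block 0 (frames 0–17981) with 3773 frames into that block.
The block's first minute is 1800 frames and the rest 1798 each; 3773 frames reaches minute 2, so 0 × 18 + 2 × 2 = 4 labels have been skipped so far.
Adding those back, label number 3773 + 4 = 3777 at 30 labels/s is 125 s + 27 f = 0 h 2 min 5 s frame 27, i.e. 00:02:05;27.

00:02:05;27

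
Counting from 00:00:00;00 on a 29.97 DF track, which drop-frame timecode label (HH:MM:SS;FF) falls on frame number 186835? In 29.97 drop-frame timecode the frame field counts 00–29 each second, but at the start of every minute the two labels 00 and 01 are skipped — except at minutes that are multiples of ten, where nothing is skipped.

01:43:54;01

Each 10-minute DF block holds 10 × 60 × 30 − 9 × 2 = 17982 frames. 186835 ÷ 17982 → 10 full blocks, remainder 7015.
Within the partial block the first minute is 1800 frames and each further minute 1798, so 3 further minute boundaries passed. Total skipped labels = 18 × 10 + 2 × 3 = 186.
Non-drop label index = 186835 + 186 = 187021; at 30 labels/s that is 01:43:54:01, i.e. DF 01:43:54;01.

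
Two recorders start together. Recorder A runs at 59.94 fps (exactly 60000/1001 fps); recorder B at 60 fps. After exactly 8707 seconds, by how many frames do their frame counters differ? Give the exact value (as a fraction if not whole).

A emits 60000/1001 × 8707 = 522420000/1001 frames; B emits 60 × 8707 = 522420.
Difference = 522420/1001 frames (≈ 521.8981); B is ahead of A.

522420/1001 frames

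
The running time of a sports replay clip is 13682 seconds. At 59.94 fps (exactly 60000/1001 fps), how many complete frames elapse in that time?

Frames = 13682 × 60000/1001 = 820920000/1001 ≈ 820099.9001.
Complete frames: 820099.

820099 frames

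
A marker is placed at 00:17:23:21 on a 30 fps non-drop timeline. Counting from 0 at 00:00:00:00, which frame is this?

frame 31311

Total seconds to the label: (0 × 3600 + 17 × 60 + 23) = 1043.
Frame index = 1043 × 30 + 21 = 31311.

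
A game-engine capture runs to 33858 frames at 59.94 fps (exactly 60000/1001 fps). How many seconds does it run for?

564.8643 seconds

Running time = 33858 / (60000/1001) = 564.8643 s.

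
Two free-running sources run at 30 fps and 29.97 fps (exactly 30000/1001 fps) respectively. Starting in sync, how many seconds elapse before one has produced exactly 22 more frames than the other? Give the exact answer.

The gap grows by |30000/1001 − 30| = 30/1001 frames per second.
Time for a 22-frame gap: 22 ÷ (30/1001) = 11011/15 s.

11011/15 seconds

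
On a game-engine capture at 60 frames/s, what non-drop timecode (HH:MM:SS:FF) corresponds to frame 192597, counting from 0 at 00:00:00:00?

00:53:29:57

192597 ÷ 60 = 3209 full seconds, remainder 57 frames.
3209 s = 0 h 53 min 29 s.
Timecode: 00:53:29:57.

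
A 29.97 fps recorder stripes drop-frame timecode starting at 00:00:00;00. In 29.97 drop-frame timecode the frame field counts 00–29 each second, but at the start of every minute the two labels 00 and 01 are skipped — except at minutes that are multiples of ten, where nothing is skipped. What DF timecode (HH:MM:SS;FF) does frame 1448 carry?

Each 10-minute DF block holds 10 × 60 × 30 − 9 × 2 = 17982 frames. 1448 ÷ 17982 → 0 full blocks, remainder 1448.
Within the partial block the first minute is 1800 frames and each further minute 1798, so 0 further minute boundaries passed. Total skipped labels = 18 × 0 + 2 × 0 = 0.
Non-drop label index = 1448 + 0 = 1448; at 30 labels/s that is 00:00:48:08, i.e. DF 00:00:48;08.

00:00:48;08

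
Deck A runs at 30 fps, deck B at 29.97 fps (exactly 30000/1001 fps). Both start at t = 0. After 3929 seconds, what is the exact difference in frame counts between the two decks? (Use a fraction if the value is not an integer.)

117870/1001 frames

A emits 30 × 3929 = 117870 frames; B emits 30000/1001 × 3929 = 117870000/1001.
Difference = 117870/1001 frames (≈ 117.7522); B is behind A.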